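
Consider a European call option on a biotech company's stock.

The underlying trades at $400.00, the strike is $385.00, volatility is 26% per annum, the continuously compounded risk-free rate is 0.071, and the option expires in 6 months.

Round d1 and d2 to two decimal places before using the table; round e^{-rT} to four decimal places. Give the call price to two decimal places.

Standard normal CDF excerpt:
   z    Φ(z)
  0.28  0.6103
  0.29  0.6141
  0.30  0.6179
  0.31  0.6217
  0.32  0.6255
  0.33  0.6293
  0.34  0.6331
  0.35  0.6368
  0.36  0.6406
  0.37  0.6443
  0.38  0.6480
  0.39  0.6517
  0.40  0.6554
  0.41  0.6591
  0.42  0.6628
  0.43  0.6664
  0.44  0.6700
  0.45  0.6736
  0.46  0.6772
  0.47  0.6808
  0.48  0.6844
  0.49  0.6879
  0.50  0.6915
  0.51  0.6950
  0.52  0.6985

σ√T = 0.26·√0.5 = 0.1838
d₁ = [ln(400/385) + (0.071 + 0.26²/2)·0.5] / 0.1838 = [0.0382 + 0.0524] / 0.1838 = 0.4929 ≈ 0.49
d₂ = d₁ − σ√T = 0.4929 − 0.1838 = 0.3091 ≈ 0.31
e^(−rT) = e^(−0.071·0.5) = 0.9651
N(d₁) = N(0.49) = 0.6879;  N(d₂) = N(0.31) = 0.6217
C = 400·0.6879 − 385·0.9651·0.6217 = 275.1600 − 231.0010 = 44.1590

$44.16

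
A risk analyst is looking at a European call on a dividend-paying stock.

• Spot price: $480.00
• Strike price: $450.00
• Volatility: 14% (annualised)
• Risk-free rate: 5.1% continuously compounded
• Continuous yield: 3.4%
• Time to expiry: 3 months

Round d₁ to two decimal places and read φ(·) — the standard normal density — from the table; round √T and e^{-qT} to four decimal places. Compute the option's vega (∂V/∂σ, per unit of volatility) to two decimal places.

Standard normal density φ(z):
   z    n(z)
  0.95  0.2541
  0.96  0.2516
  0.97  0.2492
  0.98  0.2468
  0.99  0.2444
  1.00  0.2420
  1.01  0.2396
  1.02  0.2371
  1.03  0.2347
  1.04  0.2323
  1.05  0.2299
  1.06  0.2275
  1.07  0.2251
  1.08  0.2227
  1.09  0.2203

56.42

T = 0.25;  σ√T = 0.0700
ln(S/K) + (r − q + σ²/2)T = ln(480/450) + (0.051 − 0.034 + 0.14²/2)·0.25 = 0.0645 + 0.0067 = 0.0712
d₁ = 0.0712 / 0.0700 = 1.0177 → 1.02
√T = √0.25 = 0.5000
φ(d₁) = φ(1.02) = 0.2371
e^(−qT) = e^(−0.034·0.25) = 0.9915
vega = S·e^(−qT)·φ(d₁)·√T = 480·0.9915·0.2371·0.5000 = 56.4203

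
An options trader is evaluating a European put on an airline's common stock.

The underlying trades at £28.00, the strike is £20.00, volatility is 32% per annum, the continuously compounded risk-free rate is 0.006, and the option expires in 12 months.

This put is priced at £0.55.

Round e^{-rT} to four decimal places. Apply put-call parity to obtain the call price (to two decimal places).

£8.67

exp(−rT) = exp(−0.006·1) = 0.9940
Put-call parity: C − P = S − K·e^(−rT) = 28 − 20·0.9940 = 28 − 19.8800 = 8.1200
C = P + (C − P) = 0.55 + (8.1200) = 8.6700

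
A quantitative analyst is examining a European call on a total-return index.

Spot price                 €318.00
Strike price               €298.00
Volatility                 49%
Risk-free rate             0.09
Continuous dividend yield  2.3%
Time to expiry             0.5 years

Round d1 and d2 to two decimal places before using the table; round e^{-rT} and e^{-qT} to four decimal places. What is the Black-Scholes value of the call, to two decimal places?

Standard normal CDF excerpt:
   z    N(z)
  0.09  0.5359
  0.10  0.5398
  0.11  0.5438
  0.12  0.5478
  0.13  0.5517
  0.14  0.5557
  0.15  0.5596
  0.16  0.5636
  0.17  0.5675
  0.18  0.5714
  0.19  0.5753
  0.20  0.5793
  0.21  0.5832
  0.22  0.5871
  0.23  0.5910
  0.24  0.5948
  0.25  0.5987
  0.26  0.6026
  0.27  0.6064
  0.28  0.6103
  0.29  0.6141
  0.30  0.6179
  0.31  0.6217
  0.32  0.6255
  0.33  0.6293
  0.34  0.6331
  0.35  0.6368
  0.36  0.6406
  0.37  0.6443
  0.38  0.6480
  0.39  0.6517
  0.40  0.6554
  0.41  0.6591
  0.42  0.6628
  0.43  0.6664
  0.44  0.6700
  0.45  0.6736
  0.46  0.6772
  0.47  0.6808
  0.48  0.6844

€57.97

σ√T = 0.49 × 0.7071 = 0.3465
ln(S/K) + (r − q + σ²/2)T = ln(318/298) + (0.09 − 0.023 + 0.49²/2)·0.5 = 0.0650 + 0.0935 = 0.1585
d₁ = 0.1585 / 0.3465 = 0.4574 ⇒ 0.46
d₂ = d₁ − σ√T = 0.4574 − 0.3465 = 0.1109 ⇒ 0.11
exp(−qT) = exp(−0.023·0.5) = 0.9886;  exp(−rT) = exp(−0.09·0.5) = 0.9560
N(d₁) = N(0.46) = 0.6772;  N(d₂) = N(0.11) = 0.5438
C = 318·0.9886·0.6772 − 298·0.9560·0.5438 = 212.8946 − 154.9221 = 57.9725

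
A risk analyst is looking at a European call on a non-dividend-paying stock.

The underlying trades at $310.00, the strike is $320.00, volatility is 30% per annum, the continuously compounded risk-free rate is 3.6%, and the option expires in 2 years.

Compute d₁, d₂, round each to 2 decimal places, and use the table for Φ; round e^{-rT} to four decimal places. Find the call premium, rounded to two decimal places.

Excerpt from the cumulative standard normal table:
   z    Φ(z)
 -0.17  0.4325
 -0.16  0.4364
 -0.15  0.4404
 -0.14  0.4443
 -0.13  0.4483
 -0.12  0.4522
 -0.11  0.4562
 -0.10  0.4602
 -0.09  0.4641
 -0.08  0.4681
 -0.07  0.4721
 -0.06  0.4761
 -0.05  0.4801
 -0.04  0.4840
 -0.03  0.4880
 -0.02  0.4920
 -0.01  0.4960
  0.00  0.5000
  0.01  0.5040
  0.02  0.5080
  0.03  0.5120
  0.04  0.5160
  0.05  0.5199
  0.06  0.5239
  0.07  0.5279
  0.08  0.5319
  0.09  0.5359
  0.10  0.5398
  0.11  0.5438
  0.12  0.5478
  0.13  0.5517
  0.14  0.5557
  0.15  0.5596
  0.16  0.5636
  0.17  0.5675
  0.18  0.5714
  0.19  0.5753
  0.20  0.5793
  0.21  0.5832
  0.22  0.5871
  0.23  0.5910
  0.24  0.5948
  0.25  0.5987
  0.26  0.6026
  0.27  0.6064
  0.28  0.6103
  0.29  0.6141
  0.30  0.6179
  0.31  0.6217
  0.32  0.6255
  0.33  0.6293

σ√T = 0.3 × 1.4142 = 0.4243
d₁ = [ln(310/320) + (0.036 + 0.3²/2)·2] / 0.4243 = [-0.0317 + 0.1620] / 0.4243 = 0.3070 ≈ 0.31
d₂ = d₁ − σ√T = 0.3070 − 0.4243 = -0.1173 ≈ -0.12
exp(−rT) = exp(−0.036·2) = 0.9305
C = 310·N(0.31) − 320·0.9305·N(-0.12) = 310·0.6217 − 320·0.9305·0.4522 = 192.7270 − 134.6471 = 58.0799

$58.08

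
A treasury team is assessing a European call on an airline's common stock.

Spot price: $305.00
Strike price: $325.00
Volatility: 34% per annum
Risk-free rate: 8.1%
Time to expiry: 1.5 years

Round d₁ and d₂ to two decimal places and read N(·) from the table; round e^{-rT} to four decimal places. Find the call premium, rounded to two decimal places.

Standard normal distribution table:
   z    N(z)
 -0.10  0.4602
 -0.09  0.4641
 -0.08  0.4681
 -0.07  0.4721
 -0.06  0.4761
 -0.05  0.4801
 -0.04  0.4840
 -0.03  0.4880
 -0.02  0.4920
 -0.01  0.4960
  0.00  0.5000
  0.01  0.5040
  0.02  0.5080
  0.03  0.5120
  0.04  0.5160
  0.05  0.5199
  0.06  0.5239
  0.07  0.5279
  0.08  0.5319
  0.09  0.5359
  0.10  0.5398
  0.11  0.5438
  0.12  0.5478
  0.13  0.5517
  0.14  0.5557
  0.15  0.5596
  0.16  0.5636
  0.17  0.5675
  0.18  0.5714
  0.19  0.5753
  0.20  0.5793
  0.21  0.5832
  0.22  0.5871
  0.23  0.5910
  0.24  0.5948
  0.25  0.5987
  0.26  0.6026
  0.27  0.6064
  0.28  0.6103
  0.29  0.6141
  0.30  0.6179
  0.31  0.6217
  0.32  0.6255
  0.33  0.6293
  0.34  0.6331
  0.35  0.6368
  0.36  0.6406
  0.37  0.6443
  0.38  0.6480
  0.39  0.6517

σ√T = 0.34 × 1.2247 = 0.4164
ln(S/K) + (r + σ²/2)T = ln(305/325) + (0.081 + 0.34²/2)·1.5 = -0.0635 + 0.2082 = 0.1447
d₁ = 0.1447 / 0.4164 = 0.3475 which rounds to 0.35
d₂ = d₁ − σ√T = 0.3475 − 0.4164 = -0.0690 which rounds to -0.07
exp(−rT) = exp(−0.081·1.5) = 0.8856
N(d₁) = N(0.35) = 0.6368;  N(d₂) = N(-0.07) = 0.4721
C = 305·0.6368 − 325·0.8856·0.4721 = 194.2240 − 135.8798 = 58.3442

$58.34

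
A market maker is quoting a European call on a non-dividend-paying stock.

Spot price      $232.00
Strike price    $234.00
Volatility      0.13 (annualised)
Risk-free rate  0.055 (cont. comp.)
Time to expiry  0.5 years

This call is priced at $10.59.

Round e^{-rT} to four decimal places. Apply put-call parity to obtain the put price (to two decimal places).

$6.25

exp(−rT) = exp(−0.055·0.5) = 0.9729
Put-call parity: C − P = S − K·e^(−rT) = 232 − 234·0.9729 = 232 − 227.6586 = 4.3414
P = C − (C − P) = 10.59 − (4.3414) = 6.2486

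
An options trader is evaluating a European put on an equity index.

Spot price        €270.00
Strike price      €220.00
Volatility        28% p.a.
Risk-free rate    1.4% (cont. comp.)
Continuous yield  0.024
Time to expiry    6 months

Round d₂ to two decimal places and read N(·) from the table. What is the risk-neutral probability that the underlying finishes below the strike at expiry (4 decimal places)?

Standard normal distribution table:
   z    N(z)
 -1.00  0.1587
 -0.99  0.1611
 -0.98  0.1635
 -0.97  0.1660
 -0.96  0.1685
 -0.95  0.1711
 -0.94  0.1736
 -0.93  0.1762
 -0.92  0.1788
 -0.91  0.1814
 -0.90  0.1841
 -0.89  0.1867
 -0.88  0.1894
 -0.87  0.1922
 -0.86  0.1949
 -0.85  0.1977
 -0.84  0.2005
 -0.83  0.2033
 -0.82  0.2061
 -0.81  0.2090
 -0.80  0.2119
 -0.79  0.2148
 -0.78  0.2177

0.1814

T = 0.5;  σ√T = 0.1980
ln(S/K) + (r − q + σ²/2)T = ln(270/220) + (0.014 − 0.024 + 0.28²/2)·0.5 = 0.2048 + 0.0146 = 0.2194
d₁ = 0.2194 / 0.1980 = 1.1081 ≈ 1.11
d₂ = d₁ − σ√T = 1.1081 − 0.1980 = 0.9101 ≈ 0.91
Risk-neutral Pr[S_T < K] = N(−d₂) = N(-0.91) = 0.1814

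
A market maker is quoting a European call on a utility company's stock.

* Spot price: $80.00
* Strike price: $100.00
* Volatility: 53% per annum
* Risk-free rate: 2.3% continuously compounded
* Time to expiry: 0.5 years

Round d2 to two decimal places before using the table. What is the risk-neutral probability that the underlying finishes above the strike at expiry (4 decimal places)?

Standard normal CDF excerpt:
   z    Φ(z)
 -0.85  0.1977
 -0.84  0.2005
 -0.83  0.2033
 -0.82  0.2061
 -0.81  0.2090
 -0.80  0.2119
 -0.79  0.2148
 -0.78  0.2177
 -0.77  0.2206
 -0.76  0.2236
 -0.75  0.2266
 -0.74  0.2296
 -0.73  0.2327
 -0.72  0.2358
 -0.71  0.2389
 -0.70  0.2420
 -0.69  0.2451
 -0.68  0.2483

σ√T = 0.53 × 0.7071 = 0.3748
d₁ = [ln(80/100) + (0.023 + 0.53²/2)·0.5] / 0.3748 = [-0.2231 + 0.0817] / 0.3748 = -0.3774 which rounds to -0.38
d₂ = d₁ − σ√T = -0.3774 − 0.3748 = -0.7521 which rounds to -0.75
Risk-neutral Pr[S_T > K] = N(d₂) = N(-0.75) = 0.2266

0.2266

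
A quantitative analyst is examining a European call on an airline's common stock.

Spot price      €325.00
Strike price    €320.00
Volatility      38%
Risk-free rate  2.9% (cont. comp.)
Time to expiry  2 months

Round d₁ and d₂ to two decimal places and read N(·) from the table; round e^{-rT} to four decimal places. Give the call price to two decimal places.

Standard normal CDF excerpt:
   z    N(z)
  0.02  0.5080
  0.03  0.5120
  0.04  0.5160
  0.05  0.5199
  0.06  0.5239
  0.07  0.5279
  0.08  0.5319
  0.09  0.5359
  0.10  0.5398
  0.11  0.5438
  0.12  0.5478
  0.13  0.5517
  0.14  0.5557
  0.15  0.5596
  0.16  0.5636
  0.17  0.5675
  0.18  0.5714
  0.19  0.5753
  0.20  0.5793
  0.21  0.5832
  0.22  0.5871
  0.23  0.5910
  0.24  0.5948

T = 0.1667;  σ√T = 0.1551
d₁ = [ln(325/320) + (0.029 + 0.38²/2)·0.1667] / 0.1551 = [0.0155 + 0.0169] / 0.1551 = 0.2087 which rounds to 0.21
d₂ = d₁ − σ√T = 0.2087 − 0.1551 = 0.0535 which rounds to 0.05
e^(−rT) = e^(−0.029·0.1667) = 0.9952
N(d₁) = N(0.21) = 0.5832;  N(d₂) = N(0.05) = 0.5199
C = 325·0.5832 − 320·0.9952·0.5199 = 189.5400 − 165.5694 = 23.9706

€23.97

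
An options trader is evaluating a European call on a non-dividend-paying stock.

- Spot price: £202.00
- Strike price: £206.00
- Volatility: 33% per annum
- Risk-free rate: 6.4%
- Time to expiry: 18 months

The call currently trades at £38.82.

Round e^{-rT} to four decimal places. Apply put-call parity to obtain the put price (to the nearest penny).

exp(−rT) = exp(−0.064·1.5) = 0.9085
Put-call parity: C − P = S − K·e^(−rT) = 202 − 206·0.9085 = 202 − 187.1510 = 14.8490
P = C − (C − P) = 38.82 − (14.8490) = 23.9710

£23.97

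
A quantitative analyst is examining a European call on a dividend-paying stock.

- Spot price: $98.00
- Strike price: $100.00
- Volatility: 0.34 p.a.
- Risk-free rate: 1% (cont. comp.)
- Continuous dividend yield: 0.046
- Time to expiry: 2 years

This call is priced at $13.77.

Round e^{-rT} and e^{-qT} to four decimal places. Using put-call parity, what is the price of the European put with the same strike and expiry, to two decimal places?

exp(−qT) = exp(−0.046·2) = 0.9121;  exp(−rT) = exp(−0.01·2) = 0.9802
Put-call parity: C − P = S·e^(−qT) − K·e^(−rT) = 98·0.9121 − 100·0.9802 = 89.3858 − 98.0200 = -8.6342
P = C − (C − P) = 13.77 − (-8.6342) = 22.4042

$22.40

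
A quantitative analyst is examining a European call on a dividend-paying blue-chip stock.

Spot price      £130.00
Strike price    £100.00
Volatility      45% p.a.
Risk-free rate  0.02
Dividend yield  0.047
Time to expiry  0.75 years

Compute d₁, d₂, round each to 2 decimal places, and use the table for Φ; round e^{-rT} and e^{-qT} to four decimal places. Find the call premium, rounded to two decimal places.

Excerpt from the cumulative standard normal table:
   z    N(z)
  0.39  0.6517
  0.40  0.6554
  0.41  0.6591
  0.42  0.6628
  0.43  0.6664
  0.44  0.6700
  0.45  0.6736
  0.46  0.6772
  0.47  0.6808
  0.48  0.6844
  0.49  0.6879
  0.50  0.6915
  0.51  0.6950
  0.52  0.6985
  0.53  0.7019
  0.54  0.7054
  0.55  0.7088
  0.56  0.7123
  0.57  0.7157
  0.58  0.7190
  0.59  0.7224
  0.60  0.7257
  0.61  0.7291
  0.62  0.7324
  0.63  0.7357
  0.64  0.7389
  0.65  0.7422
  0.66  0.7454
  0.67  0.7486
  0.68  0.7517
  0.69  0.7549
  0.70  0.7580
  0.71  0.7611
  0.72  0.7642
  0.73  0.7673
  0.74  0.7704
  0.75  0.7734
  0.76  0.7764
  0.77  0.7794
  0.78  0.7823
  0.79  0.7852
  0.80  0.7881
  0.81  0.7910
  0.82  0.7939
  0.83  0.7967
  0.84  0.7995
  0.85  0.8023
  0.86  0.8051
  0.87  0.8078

σ√T = 0.45·√0.75 = 0.3897
d₁ = [ln(130/100) + (0.02 − 0.047 + 0.45²/2)·0.75] / 0.3897 = [0.2624 + 0.0557] / 0.3897 = 0.8161 ≈ 0.82
d₂ = d₁ − σ√T = 0.8161 − 0.3897 = 0.4264 ≈ 0.43
e^(−qT) = e^(−0.047·0.75) = 0.9654;  e^(−rT) = e^(−0.02·0.75) = 0.9851
N(d₁) = N(0.82) = 0.7939;  N(d₂) = N(0.43) = 0.6664
C = 130·0.9654·0.7939 − 100·0.9851·0.6664 = 99.6360 − 65.6471 = 33.9890

£33.99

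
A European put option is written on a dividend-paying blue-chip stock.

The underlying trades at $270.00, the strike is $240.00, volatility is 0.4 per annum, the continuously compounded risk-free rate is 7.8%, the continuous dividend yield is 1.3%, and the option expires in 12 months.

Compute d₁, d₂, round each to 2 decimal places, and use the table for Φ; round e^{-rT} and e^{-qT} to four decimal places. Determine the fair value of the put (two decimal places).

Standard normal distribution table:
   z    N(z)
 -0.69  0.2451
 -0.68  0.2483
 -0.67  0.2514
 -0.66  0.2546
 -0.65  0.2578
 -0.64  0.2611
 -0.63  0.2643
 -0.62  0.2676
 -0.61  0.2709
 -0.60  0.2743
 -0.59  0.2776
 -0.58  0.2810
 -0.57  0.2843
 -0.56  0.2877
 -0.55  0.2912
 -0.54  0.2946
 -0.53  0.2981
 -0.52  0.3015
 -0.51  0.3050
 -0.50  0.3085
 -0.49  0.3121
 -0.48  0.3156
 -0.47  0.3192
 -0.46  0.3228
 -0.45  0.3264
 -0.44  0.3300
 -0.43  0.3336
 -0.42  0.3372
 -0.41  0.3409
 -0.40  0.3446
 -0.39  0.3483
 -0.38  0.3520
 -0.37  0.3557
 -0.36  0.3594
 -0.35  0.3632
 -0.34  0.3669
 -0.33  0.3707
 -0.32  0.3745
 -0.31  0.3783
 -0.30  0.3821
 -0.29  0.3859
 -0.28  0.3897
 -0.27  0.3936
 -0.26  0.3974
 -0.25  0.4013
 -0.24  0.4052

$20.37

T = 1;  σ√T = 0.4000
ln(S/K) + (r − q + σ²/2)T = ln(270/240) + (0.078 − 0.013 + 0.4²/2)·1 = 0.1178 + 0.1450 = 0.2628
d₁ = 0.2628 / 0.4000 = 0.6570 → 0.66
d₂ = d₁ − σ√T = 0.6570 − 0.4000 = 0.2570 → 0.26
e^(−qT) = e^(−0.013·1) = 0.9871;  e^(−rT) = e^(−0.078·1) = 0.9250
N(−d₂) = N(-0.26) = 0.3974;  N(−d₁) = N(-0.66) = 0.2546
P = 240·0.9250·0.3974 − 270·0.9871·0.2546 = 88.2228 − 67.8552 = 20.3676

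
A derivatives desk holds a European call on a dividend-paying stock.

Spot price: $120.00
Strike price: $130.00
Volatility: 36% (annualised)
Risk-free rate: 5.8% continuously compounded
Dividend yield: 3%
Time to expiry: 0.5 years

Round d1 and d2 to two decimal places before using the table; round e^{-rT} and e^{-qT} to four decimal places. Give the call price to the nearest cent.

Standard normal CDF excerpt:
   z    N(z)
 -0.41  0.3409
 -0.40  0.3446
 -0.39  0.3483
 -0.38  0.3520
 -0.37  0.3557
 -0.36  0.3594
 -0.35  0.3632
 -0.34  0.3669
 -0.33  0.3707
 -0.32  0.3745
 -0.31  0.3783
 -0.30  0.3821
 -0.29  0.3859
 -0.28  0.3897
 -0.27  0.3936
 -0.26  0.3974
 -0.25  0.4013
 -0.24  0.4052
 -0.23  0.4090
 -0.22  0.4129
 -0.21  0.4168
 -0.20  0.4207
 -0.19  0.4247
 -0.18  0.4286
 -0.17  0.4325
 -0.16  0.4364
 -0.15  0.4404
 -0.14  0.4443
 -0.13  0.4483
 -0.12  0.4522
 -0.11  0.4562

$9.01

σ√T = 0.36 × 0.7071 = 0.2546
d₁ = [ln(120/130) + (0.058 − 0.03 + ½·0.36²)·0.5] / (σ√T) = (-0.0800 + 0.0464) / 0.2546 = -0.1322 which rounds to -0.13
d₂ = -0.1322 − 0.2546 = -0.3867 which rounds to -0.39
e^(−qT) = e^(−0.03·0.5) = 0.9851;  e^(−rT) = e^(−0.058·0.5) = 0.9714
N(d₁) = N(-0.13) = 0.4483;  N(d₂) = N(-0.39) = 0.3483
C = 120·0.9851·0.4483 − 130·0.9714·0.3483 = 52.9944 − 43.9840 = 9.0104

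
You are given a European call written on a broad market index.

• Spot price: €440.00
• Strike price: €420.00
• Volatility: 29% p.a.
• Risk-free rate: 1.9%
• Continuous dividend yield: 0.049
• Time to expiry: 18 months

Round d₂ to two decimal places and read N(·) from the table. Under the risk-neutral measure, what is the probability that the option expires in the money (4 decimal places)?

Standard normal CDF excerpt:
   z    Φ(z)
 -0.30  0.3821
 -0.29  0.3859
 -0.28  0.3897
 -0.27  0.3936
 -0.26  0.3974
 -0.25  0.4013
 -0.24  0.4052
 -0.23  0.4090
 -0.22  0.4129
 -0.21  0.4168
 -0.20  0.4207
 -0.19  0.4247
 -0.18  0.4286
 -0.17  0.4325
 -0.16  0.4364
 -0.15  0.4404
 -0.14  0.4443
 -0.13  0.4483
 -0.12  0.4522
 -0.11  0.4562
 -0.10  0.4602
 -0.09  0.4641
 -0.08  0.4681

T = 1.5;  σ√T = 0.3552
ln(S/K) + (r − q + σ²/2)T = ln(440/420) + (0.019 − 0.049 + 0.29²/2)·1.5 = 0.0465 + 0.0181 = 0.0646
d₁ = 0.0646 / 0.3552 = 0.1819 → 0.18
d₂ = d₁ − σ√T = 0.1819 − 0.3552 = -0.1733 → -0.17
Risk-neutral Pr[S_T > K] = N(d₂) = N(-0.17) = 0.4325

0.4325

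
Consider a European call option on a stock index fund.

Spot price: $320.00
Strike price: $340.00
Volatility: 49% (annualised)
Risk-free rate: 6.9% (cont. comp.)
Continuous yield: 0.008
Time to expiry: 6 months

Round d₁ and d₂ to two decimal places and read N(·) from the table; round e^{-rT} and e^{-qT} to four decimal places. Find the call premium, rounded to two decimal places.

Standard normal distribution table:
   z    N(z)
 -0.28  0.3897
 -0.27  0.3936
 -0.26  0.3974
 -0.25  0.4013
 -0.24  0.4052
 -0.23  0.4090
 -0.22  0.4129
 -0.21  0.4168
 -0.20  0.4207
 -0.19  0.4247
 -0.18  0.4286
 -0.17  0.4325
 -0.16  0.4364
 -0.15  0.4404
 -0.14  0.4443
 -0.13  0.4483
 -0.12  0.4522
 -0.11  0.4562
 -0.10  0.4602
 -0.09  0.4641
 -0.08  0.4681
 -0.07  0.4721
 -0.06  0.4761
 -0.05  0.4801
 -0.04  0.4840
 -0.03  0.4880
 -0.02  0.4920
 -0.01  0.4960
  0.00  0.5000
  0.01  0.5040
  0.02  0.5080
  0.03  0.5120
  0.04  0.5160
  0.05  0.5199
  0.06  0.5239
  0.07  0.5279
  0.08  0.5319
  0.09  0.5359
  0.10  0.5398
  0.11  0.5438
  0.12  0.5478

$40.27

T = 0.5;  σ√T = 0.3465
d₁ = [ln(320/340) + (0.069 − 0.008 + 0.49²/2)·0.5] / 0.3465 = [-0.0606 + 0.0905] / 0.3465 = 0.0863 which rounds to 0.09
d₂ = d₁ − σ√T = 0.0863 − 0.3465 = -0.2602 which rounds to -0.26
exp(−qT) = exp(−0.008·0.5) = 0.9960;  exp(−rT) = exp(−0.069·0.5) = 0.9661
N(d₁) = N(0.09) = 0.5359;  N(d₂) = N(-0.26) = 0.3974
C = 320·0.9960·0.5359 − 340·0.9661·0.3974 = 170.8020 − 130.5356 = 40.2665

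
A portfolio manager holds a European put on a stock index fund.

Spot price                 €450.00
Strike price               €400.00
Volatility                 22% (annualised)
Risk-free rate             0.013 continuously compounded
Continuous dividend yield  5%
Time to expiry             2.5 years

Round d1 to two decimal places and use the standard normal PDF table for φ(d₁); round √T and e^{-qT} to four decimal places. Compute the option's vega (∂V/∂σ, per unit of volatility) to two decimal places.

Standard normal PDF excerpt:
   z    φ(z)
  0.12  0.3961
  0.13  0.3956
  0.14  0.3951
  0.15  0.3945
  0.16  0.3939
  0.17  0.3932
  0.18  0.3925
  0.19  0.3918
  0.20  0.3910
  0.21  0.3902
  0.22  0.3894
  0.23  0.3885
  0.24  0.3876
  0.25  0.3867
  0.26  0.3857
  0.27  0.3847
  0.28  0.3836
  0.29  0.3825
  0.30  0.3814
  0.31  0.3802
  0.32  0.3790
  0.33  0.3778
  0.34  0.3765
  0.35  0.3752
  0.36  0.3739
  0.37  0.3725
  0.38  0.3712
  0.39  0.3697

σ√T = 0.22 × 1.5811 = 0.3479
ln(S/K) + (r − q + σ²/2)T = ln(450/400) + (0.013 − 0.05 + 0.22²/2)·2.5 = 0.1178 − 0.0320 = 0.0858
d₁ = 0.0858 / 0.3479 = 0.2466 ⇒ 0.25
√T = √2.5 = 1.5811
φ(d₁) = φ(0.25) = 0.3867
exp(−qT) = exp(−0.05·2.5) = 0.8825
vega = S·exp(−qT)·φ(d₁)·√T = 450·0.8825·0.3867·1.5811 = 242.8067
(Vega is the same for a European call and put with the same parameters.)

242.81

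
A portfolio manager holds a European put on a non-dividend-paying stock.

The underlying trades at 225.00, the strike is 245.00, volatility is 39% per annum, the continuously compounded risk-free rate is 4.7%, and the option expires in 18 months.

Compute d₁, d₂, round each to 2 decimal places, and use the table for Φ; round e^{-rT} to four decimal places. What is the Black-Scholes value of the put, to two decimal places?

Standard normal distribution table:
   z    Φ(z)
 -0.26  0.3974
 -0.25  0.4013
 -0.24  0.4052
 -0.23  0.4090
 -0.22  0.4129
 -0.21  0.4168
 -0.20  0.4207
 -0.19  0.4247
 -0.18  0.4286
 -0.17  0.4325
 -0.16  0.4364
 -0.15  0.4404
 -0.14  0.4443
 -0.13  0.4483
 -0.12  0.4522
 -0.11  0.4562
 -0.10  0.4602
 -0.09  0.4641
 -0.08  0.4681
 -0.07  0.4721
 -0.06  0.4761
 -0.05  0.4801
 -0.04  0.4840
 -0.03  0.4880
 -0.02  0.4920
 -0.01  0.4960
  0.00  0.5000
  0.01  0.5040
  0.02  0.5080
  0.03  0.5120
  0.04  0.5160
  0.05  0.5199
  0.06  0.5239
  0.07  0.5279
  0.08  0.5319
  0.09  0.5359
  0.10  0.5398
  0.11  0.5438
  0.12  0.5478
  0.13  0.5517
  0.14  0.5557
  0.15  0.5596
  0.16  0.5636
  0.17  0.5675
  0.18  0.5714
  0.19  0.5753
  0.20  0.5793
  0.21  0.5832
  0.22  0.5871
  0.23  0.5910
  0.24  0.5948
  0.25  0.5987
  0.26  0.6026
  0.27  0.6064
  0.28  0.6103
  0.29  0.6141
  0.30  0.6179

44.67

σ√T = 0.39 × 1.2247 = 0.4777
d₁ = [ln(225/245) + (0.047 + 0.39²/2)·1.5] / 0.4777 = [-0.0852 + 0.1846] / 0.4777 = 0.2081 ≈ 0.21
d₂ = d₁ − σ√T = 0.2081 − 0.4777 = -0.2695 ≈ -0.27
exp(−rT) = exp(−0.047·1.5) = 0.9319
N(−d₂) = N(0.27) = 0.6064;  N(−d₁) = N(-0.21) = 0.4168
P = 245·0.9319·0.6064 − 225·0.4168 = 138.4505 − 93.7800 = 44.6705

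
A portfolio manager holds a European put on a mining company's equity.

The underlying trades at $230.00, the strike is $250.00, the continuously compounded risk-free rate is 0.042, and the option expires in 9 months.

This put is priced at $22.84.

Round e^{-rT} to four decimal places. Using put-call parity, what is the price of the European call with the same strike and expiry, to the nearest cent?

$10.59

e^(−rT) = e^(−0.042·0.75) = 0.9690
Put-call parity: C − P = S − K·e^(−rT) = 230 − 250·0.9690 = 230 − 242.2500 = -12.2500
C = P + (C − P) = 22.84 + (-12.2500) = 10.5900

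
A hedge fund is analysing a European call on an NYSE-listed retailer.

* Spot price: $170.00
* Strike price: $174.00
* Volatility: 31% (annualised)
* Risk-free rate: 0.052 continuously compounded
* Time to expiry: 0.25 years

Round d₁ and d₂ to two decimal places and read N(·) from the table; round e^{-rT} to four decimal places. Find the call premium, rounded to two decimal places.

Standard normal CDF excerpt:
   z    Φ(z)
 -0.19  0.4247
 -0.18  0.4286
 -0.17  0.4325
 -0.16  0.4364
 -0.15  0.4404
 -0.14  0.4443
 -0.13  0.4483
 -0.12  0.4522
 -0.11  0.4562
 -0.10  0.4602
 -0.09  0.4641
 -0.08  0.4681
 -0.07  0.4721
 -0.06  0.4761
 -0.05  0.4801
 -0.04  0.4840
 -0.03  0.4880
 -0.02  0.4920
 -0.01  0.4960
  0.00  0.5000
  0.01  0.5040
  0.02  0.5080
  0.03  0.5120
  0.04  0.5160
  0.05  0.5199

$9.37

σ√T = 0.31·√0.25 = 0.1550
d₁ = [ln(170/174) + (0.052 + 0.31²/2)·0.25] / 0.1550 = [-0.0233 + 0.0250] / 0.1550 = 0.0113 which rounds to 0.01
d₂ = d₁ − σ√T = 0.0113 − 0.1550 = -0.1437 which rounds to -0.14
e^(−rT) = e^(−0.052·0.25) = 0.9871
C = 170·N(0.01) − 174·0.9871·N(-0.14) = 170·0.5040 − 174·0.9871·0.4443 = 85.6800 − 76.3109 = 9.3691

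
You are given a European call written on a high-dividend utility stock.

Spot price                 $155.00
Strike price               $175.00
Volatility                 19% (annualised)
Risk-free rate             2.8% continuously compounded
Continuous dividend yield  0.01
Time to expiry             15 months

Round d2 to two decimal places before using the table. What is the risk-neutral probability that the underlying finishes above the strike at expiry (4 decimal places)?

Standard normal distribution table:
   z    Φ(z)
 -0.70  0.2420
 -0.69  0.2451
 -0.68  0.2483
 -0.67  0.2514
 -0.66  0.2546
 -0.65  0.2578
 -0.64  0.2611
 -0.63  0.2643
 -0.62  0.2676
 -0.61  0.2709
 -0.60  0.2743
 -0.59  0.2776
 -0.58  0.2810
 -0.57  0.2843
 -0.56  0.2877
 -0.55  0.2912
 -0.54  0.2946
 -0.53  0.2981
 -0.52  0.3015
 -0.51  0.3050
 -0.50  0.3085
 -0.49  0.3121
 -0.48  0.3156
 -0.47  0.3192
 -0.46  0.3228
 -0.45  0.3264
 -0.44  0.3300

T = 1.25;  σ√T = 0.2124
d₁ = [ln(155/175) + (0.028 − 0.01 + ½·0.19²)·1.25] / (σ√T) = (-0.1214 + 0.0451) / 0.2124 = -0.3592 ≈ -0.36
d₂ = -0.3592 − 0.2124 = -0.5716 ≈ -0.57
Risk-neutral Pr[S_T > K] = N(d₂) = N(-0.57) = 0.2843

0.2843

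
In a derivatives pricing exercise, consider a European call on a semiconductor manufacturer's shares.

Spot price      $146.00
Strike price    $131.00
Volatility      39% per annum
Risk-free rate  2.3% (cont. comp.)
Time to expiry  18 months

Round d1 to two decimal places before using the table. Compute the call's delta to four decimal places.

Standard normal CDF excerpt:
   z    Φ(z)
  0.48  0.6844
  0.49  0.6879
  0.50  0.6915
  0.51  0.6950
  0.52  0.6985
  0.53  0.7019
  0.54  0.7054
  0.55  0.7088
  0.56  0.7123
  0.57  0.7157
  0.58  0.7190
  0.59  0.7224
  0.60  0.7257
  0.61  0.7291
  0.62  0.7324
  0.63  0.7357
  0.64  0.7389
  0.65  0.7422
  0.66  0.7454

0.7054

σ√T = 0.39·√1.5 = 0.4777
ln(S/K) + (r + σ²/2)T = ln(146/131) + (0.023 + 0.39²/2)·1.5 = 0.1084 + 0.1486 = 0.2570
d₁ = 0.2570 / 0.4777 = 0.5380 → 0.54
N(d₁) = N(0.54) = 0.7054
Δ_call = N(d₁) = 0.7054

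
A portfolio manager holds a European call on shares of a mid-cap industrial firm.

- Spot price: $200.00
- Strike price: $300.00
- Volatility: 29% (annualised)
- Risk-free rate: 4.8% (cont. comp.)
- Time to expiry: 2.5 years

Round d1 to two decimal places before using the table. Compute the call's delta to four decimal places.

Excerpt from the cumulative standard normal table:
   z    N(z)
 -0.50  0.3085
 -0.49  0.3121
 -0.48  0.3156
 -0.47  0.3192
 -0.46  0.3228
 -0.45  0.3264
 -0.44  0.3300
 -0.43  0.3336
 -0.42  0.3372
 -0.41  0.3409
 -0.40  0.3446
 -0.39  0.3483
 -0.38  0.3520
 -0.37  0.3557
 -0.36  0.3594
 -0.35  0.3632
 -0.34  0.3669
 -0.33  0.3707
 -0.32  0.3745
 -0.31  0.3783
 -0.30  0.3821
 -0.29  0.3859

0.3483

σ√T = 0.29 × 1.5811 = 0.4585
d₁ = [ln(200/300) + (0.048 + 0.29²/2)·2.5] / 0.4585 = [-0.4055 + 0.2251] / 0.4585 = -0.3933 ⇒ -0.39
N(d₁) = N(-0.39) = 0.3483
Δ_call = N(d₁) = 0.3483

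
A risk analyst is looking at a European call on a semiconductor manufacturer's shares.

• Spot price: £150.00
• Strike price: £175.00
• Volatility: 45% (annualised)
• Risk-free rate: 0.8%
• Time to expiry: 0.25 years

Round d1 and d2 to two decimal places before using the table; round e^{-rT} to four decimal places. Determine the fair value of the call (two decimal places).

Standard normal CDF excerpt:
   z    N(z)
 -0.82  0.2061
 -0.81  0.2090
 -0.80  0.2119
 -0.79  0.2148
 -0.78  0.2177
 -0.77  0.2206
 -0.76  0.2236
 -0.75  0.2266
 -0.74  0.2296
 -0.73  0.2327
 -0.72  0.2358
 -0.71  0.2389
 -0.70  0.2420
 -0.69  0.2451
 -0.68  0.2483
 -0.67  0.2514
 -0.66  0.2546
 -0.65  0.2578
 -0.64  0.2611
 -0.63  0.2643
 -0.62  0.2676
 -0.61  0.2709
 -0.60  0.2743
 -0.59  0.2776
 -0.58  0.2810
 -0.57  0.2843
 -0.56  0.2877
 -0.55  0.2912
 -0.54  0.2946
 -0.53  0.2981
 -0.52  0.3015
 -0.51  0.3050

£5.64

σ√T = 0.45·√0.25 = 0.2250
d₁ = [ln(150/175) + (0.008 + ½·0.45²)·0.25] / (σ√T) = (-0.1542 + 0.0273) / 0.2250 = -0.5637 → -0.56
d₂ = -0.5637 − 0.2250 = -0.7887 → -0.79
exp(−rT) = exp(−0.008·0.25) = 0.9980
N(d₁) = N(-0.56) = 0.2877;  N(d₂) = N(-0.79) = 0.2148
C = 150·0.2877 − 175·0.9980·0.2148 = 43.1550 − 37.5148 = 5.6402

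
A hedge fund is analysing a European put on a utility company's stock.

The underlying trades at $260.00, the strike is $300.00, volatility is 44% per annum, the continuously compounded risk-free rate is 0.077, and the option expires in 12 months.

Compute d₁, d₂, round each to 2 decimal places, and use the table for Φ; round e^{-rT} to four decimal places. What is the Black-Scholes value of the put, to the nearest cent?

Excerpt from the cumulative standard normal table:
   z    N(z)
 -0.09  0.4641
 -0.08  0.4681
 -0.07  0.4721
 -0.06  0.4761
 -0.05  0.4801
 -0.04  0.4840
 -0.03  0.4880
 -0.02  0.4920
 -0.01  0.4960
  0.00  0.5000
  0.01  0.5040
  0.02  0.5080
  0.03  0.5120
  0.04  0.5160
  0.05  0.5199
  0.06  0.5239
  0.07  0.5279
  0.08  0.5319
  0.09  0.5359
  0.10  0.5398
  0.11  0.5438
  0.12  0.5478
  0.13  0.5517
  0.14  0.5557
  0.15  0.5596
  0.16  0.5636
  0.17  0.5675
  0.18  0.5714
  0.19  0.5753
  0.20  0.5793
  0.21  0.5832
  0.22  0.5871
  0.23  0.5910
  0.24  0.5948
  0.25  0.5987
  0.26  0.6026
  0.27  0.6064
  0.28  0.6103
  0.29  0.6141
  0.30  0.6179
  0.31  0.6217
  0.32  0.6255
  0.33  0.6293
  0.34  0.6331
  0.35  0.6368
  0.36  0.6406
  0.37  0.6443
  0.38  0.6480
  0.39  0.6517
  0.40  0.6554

$56.22

σ√T = 0.44 × 1.0000 = 0.4400
d₁ = [ln(260/300) + (0.077 + ½·0.44²)·1] / (σ√T) = (-0.1431 + 0.1738) / 0.4400 = 0.0698 ≈ 0.07
d₂ = 0.0698 − 0.4400 = -0.3702 ≈ -0.37
e^(−rT) = e^(−0.077·1) = 0.9259
P = 300·0.9259·N(0.37) − 260·N(-0.07) = 300·0.9259·0.6443 − 260·0.4721 = 178.9672 − 122.7460 = 56.2212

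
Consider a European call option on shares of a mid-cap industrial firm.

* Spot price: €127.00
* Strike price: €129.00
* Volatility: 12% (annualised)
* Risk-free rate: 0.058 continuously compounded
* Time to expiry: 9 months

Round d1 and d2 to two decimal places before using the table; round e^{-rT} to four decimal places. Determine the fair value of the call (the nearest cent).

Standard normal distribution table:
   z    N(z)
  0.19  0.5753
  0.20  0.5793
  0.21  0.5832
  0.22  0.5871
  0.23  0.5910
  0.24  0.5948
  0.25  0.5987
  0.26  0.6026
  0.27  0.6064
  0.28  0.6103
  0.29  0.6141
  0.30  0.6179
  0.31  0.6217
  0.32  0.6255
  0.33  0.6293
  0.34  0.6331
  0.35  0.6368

€6.93

T = 0.75;  σ√T = 0.1039
d₁ = [ln(127/129) + (0.058 + ½·0.12²)·0.75] / (σ√T) = (-0.0156 + 0.0489) / 0.1039 = 0.3202 which rounds to 0.32
d₂ = 0.3202 − 0.1039 = 0.2163 which rounds to 0.22
e^(−rT) = e^(−0.058·0.75) = 0.9574
C = 127·N(0.32) − 129·0.9574·N(0.22) = 127·0.6255 − 129·0.9574·0.5871 = 79.4385 − 72.5096 = 6.9289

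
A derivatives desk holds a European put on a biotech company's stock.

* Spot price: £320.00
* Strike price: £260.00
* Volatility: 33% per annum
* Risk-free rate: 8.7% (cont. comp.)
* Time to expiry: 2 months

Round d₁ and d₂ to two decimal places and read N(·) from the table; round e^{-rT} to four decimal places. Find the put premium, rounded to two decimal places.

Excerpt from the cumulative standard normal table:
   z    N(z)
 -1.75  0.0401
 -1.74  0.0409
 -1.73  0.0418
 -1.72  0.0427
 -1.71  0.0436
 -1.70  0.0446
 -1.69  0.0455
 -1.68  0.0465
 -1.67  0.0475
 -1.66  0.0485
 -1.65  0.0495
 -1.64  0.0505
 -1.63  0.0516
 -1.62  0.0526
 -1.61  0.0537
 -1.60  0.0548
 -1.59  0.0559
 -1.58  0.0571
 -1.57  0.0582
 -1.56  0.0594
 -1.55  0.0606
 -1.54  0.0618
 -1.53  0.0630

£0.97

T = 0.1667;  σ√T = 0.1347
d₁ = [ln(320/260) + (0.087 + 0.33²/2)·0.1667] / 0.1347 = [0.2076 + 0.0236] / 0.1347 = 1.7162 which rounds to 1.72
d₂ = d₁ − σ√T = 1.7162 − 0.1347 = 1.5815 which rounds to 1.58
exp(−rT) = exp(−0.087·0.1667) = 0.9856
N(−d₂) = N(-1.58) = 0.0571;  N(−d₁) = N(-1.72) = 0.0427
P = 260·0.9856·0.0571 − 320·0.0427 = 14.6322 − 13.6640 = 0.9682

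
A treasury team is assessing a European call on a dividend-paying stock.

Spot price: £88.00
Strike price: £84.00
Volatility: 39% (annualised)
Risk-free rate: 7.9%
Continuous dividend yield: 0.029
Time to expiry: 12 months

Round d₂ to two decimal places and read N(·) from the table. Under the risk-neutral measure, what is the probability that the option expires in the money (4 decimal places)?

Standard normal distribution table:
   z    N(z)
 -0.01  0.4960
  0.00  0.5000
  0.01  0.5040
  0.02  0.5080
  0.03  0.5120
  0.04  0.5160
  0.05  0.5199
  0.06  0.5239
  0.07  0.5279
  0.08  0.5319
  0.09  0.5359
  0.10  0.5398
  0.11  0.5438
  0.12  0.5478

0.5199

σ√T = 0.39·√1 = 0.3900
d₁ = [ln(88/84) + (0.079 − 0.029 + ½·0.39²)·1] / (σ√T) = (0.0465 + 0.1260) / 0.3900 = 0.4425 ≈ 0.44
d₂ = 0.4425 − 0.3900 = 0.0525 ≈ 0.05
Risk-neutral Pr[S_T > K] = N(d₂) = N(0.05) = 0.5199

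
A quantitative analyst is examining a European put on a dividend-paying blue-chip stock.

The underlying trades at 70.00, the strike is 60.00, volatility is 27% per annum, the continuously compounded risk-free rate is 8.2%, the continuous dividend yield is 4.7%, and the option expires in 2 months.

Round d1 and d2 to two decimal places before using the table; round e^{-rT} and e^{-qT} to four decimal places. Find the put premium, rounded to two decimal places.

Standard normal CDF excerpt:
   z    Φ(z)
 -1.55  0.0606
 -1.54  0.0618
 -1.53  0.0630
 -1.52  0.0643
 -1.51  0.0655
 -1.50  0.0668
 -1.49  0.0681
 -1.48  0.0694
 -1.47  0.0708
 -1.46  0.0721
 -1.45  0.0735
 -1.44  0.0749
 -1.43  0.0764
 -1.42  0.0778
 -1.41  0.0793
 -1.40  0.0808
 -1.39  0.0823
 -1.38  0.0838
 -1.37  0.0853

0.23

σ√T = 0.27·√0.1667 = 0.1102
ln(S/K) + (r − q + σ²/2)T = ln(70/60) + (0.082 − 0.047 + 0.27²/2)·0.1667 = 0.1542 + 0.0119 = 0.1661
d₁ = 0.1661 / 0.1102 = 1.5065 which rounds to 1.51
d₂ = d₁ − σ√T = 1.5065 − 0.1102 = 1.3963 which rounds to 1.40
e^(−qT) = e^(−0.047·0.1667) = 0.9922;  e^(−rT) = e^(−0.082·0.1667) = 0.9864
P = 60·0.9864·N(-1.40) − 70·0.9922·N(-1.51) = 60·0.9864·0.0808 − 70·0.9922·0.0655 = 4.7821 − 4.5492 = 0.2328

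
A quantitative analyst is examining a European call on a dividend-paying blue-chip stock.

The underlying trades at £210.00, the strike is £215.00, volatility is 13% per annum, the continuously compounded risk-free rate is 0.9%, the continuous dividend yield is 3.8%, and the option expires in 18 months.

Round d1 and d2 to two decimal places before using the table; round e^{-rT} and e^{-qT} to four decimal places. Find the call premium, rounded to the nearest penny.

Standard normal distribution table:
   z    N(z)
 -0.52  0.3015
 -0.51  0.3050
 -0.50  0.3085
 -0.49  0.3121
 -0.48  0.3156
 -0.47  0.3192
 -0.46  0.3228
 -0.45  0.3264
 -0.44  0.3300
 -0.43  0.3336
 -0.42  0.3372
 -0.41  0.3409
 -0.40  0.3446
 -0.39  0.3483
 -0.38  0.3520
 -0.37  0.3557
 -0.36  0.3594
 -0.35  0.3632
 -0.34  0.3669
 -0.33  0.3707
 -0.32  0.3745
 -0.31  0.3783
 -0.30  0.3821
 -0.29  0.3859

σ√T = 0.13 × 1.2247 = 0.1592
ln(S/K) + (r − q + σ²/2)T = ln(210/215) + (0.009 − 0.038 + 0.13²/2)·1.5 = -0.0235 − 0.0308 = -0.0544
d₁ = -0.0544 / 0.1592 = -0.3414 → -0.34
d₂ = d₁ − σ√T = -0.3414 − 0.1592 = -0.5006 → -0.50
e^(−qT) = e^(−0.038·1.5) = 0.9446;  e^(−rT) = e^(−0.009·1.5) = 0.9866
N(d₁) = N(-0.34) = 0.3669;  N(d₂) = N(-0.50) = 0.3085
C = 210·0.9446·0.3669 − 215·0.9866·0.3085 = 72.7805 − 65.4387 = 7.3418

£7.34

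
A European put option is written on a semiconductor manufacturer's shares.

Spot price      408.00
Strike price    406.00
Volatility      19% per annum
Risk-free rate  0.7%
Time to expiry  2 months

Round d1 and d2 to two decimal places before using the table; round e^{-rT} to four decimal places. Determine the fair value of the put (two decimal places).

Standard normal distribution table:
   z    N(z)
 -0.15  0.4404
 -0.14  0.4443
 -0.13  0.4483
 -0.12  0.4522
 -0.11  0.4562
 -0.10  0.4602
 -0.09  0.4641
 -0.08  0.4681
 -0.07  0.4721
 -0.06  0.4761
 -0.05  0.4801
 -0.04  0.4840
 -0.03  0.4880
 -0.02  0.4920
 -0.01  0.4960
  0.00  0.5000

11.77

T = 0.1667;  σ√T = 0.0776
ln(S/K) + (r + σ²/2)T = ln(408/406) + (0.007 + 0.19²/2)·0.1667 = 0.0049 + 0.0042 = 0.0091
d₁ = 0.0091 / 0.0776 = 0.1172 ≈ 0.12
d₂ = d₁ − σ√T = 0.1172 − 0.0776 = 0.0396 ≈ 0.04
exp(−rT) = exp(−0.007·0.1667) = 0.9988
P = 406·0.9988·N(-0.04) − 408·N(-0.12) = 406·0.9988·0.4840 − 408·0.4522 = 196.2682 − 184.4976 = 11.7706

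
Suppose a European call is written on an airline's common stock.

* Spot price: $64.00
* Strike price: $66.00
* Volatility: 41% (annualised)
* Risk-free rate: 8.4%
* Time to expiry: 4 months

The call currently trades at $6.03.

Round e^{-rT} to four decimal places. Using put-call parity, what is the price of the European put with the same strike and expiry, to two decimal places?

$6.21

exp(−rT) = exp(−0.084·0.3333) = 0.9724
Put-call parity: C − P = S − K·e^(−rT) = 64 − 66·0.9724 = 64 − 64.1784 = -0.1784
P = C − (C − P) = 6.03 − (-0.1784) = 6.2084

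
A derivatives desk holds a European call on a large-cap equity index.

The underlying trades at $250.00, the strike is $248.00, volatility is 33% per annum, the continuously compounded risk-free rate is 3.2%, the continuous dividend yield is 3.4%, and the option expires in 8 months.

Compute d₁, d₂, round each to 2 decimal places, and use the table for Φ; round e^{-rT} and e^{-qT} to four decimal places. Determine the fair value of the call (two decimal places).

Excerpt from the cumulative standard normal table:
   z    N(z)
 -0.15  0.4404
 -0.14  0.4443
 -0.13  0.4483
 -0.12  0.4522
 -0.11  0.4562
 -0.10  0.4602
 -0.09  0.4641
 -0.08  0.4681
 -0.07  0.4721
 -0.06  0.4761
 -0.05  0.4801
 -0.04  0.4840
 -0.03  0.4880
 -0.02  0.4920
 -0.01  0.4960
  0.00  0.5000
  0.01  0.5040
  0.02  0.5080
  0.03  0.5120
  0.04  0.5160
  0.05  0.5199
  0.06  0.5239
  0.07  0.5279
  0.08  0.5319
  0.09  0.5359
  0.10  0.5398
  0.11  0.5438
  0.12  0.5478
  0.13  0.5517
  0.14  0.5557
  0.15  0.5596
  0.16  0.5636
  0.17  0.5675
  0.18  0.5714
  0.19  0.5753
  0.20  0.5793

σ√T = 0.33 × 0.8165 = 0.2694
d₁ = [ln(250/248) + (0.032 − 0.034 + 0.33²/2)·0.6667] / 0.2694 = [0.0080 + 0.0350] / 0.2694 = 0.1596 → 0.16
d₂ = d₁ − σ√T = 0.1596 − 0.2694 = -0.1099 → -0.11
e^(−qT) = e^(−0.034·0.6667) = 0.9776;  e^(−rT) = e^(−0.032·0.6667) = 0.9789
C = 250·0.9776·N(0.16) − 248·0.9789·N(-0.11) = 250·0.9776·0.5636 − 248·0.9789·0.4562 = 137.7438 − 110.7504 = 26.9934

$26.99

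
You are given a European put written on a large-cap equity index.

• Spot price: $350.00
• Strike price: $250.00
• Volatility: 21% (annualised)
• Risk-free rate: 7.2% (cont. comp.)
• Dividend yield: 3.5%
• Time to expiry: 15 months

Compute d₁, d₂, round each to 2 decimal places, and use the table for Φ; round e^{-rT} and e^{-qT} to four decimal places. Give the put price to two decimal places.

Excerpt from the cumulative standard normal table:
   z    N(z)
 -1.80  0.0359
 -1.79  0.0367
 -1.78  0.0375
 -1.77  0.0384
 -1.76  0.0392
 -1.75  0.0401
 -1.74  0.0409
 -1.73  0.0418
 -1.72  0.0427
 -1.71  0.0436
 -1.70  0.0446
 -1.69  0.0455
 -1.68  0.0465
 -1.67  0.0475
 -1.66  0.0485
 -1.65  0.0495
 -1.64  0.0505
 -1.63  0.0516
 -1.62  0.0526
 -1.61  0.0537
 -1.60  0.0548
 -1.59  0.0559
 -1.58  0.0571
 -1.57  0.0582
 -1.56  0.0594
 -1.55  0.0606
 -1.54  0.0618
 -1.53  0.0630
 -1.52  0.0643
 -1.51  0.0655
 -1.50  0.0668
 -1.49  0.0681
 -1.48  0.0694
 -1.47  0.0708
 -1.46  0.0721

σ√T = 0.21 × 1.1180 = 0.2348
d₁ = [ln(350/250) + (0.072 − 0.035 + ½·0.21²)·1.25] / (σ√T) = (0.3365 + 0.0738) / 0.2348 = 1.7475 → 1.75
d₂ = 1.7475 − 0.2348 = 1.5127 → 1.51
exp(−qT) = exp(−0.035·1.25) = 0.9572;  exp(−rT) = exp(−0.072·1.25) = 0.9139
P = 250·0.9139·N(-1.51) − 350·0.9572·N(-1.75) = 250·0.9139·0.0655 − 350·0.9572·0.0401 = 14.9651 − 13.4343 = 1.5308

$1.53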